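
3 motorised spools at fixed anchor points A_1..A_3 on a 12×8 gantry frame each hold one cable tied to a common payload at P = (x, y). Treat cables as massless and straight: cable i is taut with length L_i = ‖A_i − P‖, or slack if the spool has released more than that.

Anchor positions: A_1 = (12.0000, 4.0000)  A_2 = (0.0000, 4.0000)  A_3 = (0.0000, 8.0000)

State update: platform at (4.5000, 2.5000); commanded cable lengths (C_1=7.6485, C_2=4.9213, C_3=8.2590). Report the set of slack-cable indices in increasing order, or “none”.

cable 1: √((7.5000)²+(1.5000)²)=7.6485, C_1=7.6485: taut
cable 2: √((-4.5000)²+(1.5000)²)=4.7434, C_2=4.9213: slack
cable 3: √((-4.5000)²+(5.5000)²)=7.1063, C_3=8.2590: slack

2, 3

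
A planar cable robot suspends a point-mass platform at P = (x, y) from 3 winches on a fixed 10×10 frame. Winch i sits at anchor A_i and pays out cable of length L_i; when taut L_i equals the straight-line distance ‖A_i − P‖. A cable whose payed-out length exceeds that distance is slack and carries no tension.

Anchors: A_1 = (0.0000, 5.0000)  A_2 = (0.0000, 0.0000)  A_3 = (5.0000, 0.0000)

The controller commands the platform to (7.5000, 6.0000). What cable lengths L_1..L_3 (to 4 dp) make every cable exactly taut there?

L_1: Δ = A_1−P = (-7.5000, -1.0000) → ‖Δ‖ = √57.2500 = 7.5664
L_2: Δ = A_2−P = (-7.5000, -6.0000) → ‖Δ‖ = √92.2500 = 9.6047
L_3: Δ = A_3−P = (-2.5000, -6.0000) → ‖Δ‖ = √42.2500 = 6.5000

(7.5664, 9.6047, 6.5000)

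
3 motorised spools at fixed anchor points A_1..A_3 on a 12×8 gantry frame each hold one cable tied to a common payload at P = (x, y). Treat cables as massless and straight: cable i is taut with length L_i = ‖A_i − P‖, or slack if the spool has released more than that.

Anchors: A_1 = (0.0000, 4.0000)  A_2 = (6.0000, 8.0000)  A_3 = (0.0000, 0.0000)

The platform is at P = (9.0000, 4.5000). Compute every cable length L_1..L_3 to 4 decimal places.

L_1: Δ = A_1−P = (-9.0000, -0.5000) → ‖Δ‖ = √81.2500 = 9.0139
L_2: Δ = A_2−P = (-3.0000, 3.5000) → ‖Δ‖ = √21.2500 = 4.6098
L_3: Δ = A_3−P = (-9.0000, -4.5000) → ‖Δ‖ = √101.2500 = 10.0623

(9.0139, 4.6098, 10.0623)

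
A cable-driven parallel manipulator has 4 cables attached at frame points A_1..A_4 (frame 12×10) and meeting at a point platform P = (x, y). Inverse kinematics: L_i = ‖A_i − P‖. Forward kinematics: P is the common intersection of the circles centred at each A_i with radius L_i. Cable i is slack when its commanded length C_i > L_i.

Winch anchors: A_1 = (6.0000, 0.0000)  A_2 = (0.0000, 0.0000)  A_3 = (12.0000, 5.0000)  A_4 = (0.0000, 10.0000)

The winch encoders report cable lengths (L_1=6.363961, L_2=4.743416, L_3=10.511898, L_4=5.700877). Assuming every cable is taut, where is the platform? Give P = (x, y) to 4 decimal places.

each cable: (A_i−P)·(A_i−P) = L_i²; let q_i = ‖A_i‖²−L_i²
q_1 = 36.0000+0.0000−40.5000 = -4.5000
row 1: 12.0000x + 0.0000y = 18.0000  (q_2=-22.5000)
row 2: -12.0000x − 10.0000y = -63.0000  (q_3=58.5000)
row 3: 12.0000x − 20.0000y = -72.0000  (q_4=67.5000)
Cramer on rows 1–2 → x = 1.5000, y = 4.5000
check cable 4: ‖A_4−P‖² = 32.5000 ≈ L_4² = 32.5000 ✓

(1.5000, 4.5000)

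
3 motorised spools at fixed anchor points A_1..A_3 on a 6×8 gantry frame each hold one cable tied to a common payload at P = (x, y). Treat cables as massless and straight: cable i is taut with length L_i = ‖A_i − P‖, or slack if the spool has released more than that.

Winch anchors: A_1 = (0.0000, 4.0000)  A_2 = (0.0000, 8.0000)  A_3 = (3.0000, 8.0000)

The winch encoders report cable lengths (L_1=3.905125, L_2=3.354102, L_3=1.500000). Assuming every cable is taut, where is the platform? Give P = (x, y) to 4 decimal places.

each cable: (A_i−P)·(A_i−P) = L_i²; let k_i = ‖A_i‖²−L_i²
k_1 = 0.0000+16.0000−15.2500 = 0.7500
row 1: 0.0000x − 8.0000y = -52.0000  (k_2=52.7500)
row 2: -6.0000x − 8.0000y = -70.0000  (k_3=70.7500)
Cramer on rows 1–2 → x = 3.0000, y = 6.5000

(3.0000, 6.5000)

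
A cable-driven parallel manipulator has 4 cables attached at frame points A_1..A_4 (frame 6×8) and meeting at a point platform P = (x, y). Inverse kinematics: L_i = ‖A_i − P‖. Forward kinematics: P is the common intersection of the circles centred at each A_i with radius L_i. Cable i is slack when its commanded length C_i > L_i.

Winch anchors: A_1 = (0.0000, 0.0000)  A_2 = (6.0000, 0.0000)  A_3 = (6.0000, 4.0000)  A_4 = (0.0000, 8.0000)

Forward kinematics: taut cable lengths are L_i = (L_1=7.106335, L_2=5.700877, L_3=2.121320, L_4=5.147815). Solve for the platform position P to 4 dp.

(4.5000, 5.5000)

expand ‖A_i−P‖²=L_i² and subtract eq 1 (q_i ≔ ‖A_i‖²−L_i²)
q_1 = 0.0000+0.0000−50.5000 = -50.5000
eq1−eq2 → [-12.0000  0.0000]·P = -54.0000
eq1−eq3 → [-12.0000  -8.0000]·P = -98.0000
eq1−eq4 → [0.0000  -16.0000]·P = -88.0000
2×2 solve → P = (4.5000, 5.5000)
check cable 4: ‖A_4−P‖² = 26.5000 ≈ L_4² = 26.5000 ✓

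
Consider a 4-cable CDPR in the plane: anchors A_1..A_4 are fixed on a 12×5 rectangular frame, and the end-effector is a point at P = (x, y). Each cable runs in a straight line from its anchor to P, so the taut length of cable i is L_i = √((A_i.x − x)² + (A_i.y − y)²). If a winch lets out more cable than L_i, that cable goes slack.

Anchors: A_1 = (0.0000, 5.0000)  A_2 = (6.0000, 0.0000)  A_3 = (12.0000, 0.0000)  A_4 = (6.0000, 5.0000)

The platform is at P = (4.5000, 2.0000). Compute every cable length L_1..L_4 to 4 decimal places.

(5.4083, 2.5000, 7.7621, 3.3541)

L_1 = √((0.0000−4.5000)² + (5.0000−2.0000)²) = 5.4083
L_2 = √((6.0000−4.5000)² + (0.0000−2.0000)²) = 2.5000
L_3 = √((12.0000−4.5000)² + (0.0000−2.0000)²) = 7.7621
L_4 = √((6.0000−4.5000)² + (5.0000−2.0000)²) = 3.3541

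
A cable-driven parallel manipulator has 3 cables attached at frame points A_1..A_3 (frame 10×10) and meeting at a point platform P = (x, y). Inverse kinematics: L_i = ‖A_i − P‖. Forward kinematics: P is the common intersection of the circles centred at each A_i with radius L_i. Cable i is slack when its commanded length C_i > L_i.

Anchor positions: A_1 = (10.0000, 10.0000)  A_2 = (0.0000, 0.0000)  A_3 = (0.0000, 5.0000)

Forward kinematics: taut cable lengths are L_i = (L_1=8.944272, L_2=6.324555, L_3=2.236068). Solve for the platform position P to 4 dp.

circle eqns → linear via eq_j − eq_1; set c_j = A_j·A_j − L_j²
c_1 = 100.0000+100.0000−80.0000 = 120.0000
20.0000·x + 20.0000·y = c_1−c_2 = 160.0000
20.0000·x + 10.0000·y = c_1−c_3 = 100.0000
solve first two rows → x=2.0000, y=6.0000

(2.0000, 6.0000)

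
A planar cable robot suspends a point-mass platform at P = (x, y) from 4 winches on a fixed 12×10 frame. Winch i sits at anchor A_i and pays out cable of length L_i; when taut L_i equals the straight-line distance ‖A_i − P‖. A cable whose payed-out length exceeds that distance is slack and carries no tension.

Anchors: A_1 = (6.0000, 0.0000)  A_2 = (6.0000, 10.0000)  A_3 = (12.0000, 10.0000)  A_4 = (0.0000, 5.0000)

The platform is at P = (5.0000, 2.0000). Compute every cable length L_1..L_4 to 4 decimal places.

L_1 = √((6.0000−5.0000)² + (0.0000−2.0000)²) = 2.2361
L_2 = √((6.0000−5.0000)² + (10.0000−2.0000)²) = 8.0623
L_3 = √((12.0000−5.0000)² + (10.0000−2.0000)²) = 10.6301
L_4 = √((0.0000−5.0000)² + (5.0000−2.0000)²) = 5.8310

(2.2361, 8.0623, 10.6301, 5.8310)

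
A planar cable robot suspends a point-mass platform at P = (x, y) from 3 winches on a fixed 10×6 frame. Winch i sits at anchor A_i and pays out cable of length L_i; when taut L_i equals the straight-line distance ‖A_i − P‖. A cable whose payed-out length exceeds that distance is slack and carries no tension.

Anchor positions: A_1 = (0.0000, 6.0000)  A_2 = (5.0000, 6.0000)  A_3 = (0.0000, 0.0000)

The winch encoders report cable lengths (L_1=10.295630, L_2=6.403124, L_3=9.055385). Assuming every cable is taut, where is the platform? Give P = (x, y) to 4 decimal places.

(9.0000, 1.0000)

circle eqns → linear via eq_j − eq_1; set k_j = A_j·A_j − L_j²
k_1 = 0.0000+36.0000−106.0000 = -70.0000
-10.0000·x + 0.0000·y = k_1−k_2 = -90.0000
0.0000·x + 12.0000·y = k_1−k_3 = 12.0000
solve first two rows → x=9.0000, y=1.0000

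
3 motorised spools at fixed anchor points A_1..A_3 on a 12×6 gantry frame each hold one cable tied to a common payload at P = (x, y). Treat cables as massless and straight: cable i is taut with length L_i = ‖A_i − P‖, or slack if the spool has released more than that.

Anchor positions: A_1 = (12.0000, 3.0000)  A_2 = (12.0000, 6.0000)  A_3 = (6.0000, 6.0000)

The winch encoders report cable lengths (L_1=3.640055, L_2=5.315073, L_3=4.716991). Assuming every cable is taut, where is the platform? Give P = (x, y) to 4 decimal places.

expand ‖A_i−P‖²=L_i² and subtract eq 1 (q_i ≔ ‖A_i‖²−L_i²)
q_1 = 144.0000+9.0000−13.2500 = 139.7500
eq1−eq2 → [0.0000  -6.0000]·P = -12.0000
eq1−eq3 → [12.0000  -6.0000]·P = 90.0000
2×2 solve → P = (8.5000, 2.0000)

(8.5000, 2.0000)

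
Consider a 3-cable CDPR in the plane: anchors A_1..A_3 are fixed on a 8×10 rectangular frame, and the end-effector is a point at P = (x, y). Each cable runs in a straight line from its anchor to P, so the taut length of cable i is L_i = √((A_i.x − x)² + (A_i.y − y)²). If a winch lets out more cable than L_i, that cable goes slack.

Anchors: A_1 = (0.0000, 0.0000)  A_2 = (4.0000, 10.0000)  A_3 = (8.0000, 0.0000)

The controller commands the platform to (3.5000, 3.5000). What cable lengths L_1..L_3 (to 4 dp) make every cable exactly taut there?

L_1: Δ = A_1−P = (-3.5000, -3.5000) → ‖Δ‖ = √24.5000 = 4.9497
L_2: Δ = A_2−P = (0.5000, 6.5000) → ‖Δ‖ = √42.5000 = 6.5192
L_3: Δ = A_3−P = (4.5000, -3.5000) → ‖Δ‖ = √32.5000 = 5.7009

(4.9497, 6.5192, 5.7009)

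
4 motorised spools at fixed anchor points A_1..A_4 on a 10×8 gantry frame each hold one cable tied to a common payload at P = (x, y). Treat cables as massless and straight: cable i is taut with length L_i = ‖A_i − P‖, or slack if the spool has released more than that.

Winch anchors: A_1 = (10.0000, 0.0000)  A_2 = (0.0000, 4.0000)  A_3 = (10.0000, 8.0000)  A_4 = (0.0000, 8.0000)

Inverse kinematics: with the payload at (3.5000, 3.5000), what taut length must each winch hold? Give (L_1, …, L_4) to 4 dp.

cable 1: Δx=6.5000, Δy=-3.5000; L_1 = √(Δx²+Δy²) = 7.3824
cable 2: Δx=-3.5000, Δy=0.5000; L_2 = √(Δx²+Δy²) = 3.5355
cable 3: Δx=6.5000, Δy=4.5000; L_3 = √(Δx²+Δy²) = 7.9057
cable 4: Δx=-3.5000, Δy=4.5000; L_4 = √(Δx²+Δy²) = 5.7009

(7.3824, 3.5355, 7.9057, 5.7009)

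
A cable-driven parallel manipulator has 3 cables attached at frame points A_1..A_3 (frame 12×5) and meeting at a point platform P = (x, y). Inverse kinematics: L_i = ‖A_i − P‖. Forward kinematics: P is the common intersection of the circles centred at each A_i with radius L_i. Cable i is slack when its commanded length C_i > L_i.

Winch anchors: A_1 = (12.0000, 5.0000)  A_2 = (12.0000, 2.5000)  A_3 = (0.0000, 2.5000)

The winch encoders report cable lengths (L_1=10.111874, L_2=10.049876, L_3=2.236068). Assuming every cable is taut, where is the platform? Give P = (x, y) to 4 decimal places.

each cable: (A_i−P)·(A_i−P) = L_i²; let q_i = ‖A_i‖²−L_i²
q_1 = 144.0000+25.0000−102.2500 = 66.7500
row 1: 0.0000x + 5.0000y = 17.5000  (q_2=49.2500)
row 2: 24.0000x + 5.0000y = 65.5000  (q_3=1.2500)
Cramer on rows 1–2 → x = 2.0000, y = 3.5000

(2.0000, 3.5000)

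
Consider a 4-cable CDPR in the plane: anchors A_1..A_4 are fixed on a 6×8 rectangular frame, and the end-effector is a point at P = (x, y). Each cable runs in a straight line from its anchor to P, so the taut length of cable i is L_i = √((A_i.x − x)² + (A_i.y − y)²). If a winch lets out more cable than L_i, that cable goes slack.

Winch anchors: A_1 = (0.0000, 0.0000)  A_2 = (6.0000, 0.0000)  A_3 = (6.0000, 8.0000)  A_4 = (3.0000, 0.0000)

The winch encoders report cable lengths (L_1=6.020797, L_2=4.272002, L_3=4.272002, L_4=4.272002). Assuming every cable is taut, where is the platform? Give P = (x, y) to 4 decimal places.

(4.5000, 4.0000)

each cable: (A_i−P)·(A_i−P) = L_i²; let c_i = ‖A_i‖²−L_i²
c_1 = 0.0000+0.0000−36.2500 = -36.2500
row 1: -12.0000x + 0.0000y = -54.0000  (c_2=17.7500)
row 2: -12.0000x − 16.0000y = -118.0000  (c_3=81.7500)
row 3: -6.0000x + 0.0000y = -27.0000  (c_4=-9.2500)
Cramer on rows 1–2 → x = 4.5000, y = 4.0000
check cable 4: ‖A_4−P‖² = 18.2500 ≈ L_4² = 18.2500 ✓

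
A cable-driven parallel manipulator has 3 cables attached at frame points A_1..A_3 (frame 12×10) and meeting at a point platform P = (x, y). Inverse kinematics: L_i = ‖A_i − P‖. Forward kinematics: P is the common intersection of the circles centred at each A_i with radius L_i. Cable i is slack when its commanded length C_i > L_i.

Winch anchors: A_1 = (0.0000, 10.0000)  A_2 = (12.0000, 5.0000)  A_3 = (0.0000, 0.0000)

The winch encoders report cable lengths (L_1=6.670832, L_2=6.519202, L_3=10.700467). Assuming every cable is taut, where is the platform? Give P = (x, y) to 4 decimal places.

expand ‖A_i−P‖²=L_i² and subtract eq 1 (q_i ≔ ‖A_i‖²−L_i²)
q_1 = 0.0000+100.0000−44.5000 = 55.5000
eq1−eq2 → [-24.0000  10.0000]·P = -71.0000
eq1−eq3 → [0.0000  20.0000]·P = 170.0000
2×2 solve → P = (6.5000, 8.5000)

(6.5000, 8.5000)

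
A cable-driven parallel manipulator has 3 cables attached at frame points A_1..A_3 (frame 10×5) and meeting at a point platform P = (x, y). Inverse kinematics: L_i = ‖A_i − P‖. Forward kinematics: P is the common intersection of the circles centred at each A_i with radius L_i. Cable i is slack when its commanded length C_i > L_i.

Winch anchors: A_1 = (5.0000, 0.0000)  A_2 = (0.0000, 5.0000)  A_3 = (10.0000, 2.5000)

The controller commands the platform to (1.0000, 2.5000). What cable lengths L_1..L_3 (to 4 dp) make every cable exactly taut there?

cable 1: Δx=4.0000, Δy=-2.5000; L_1 = √(Δx²+Δy²) = 4.7170
cable 2: Δx=-1.0000, Δy=2.5000; L_2 = √(Δx²+Δy²) = 2.6926
cable 3: Δx=9.0000, Δy=0.0000; L_3 = √(Δx²+Δy²) = 9.0000

(4.7170, 2.6926, 9.0000)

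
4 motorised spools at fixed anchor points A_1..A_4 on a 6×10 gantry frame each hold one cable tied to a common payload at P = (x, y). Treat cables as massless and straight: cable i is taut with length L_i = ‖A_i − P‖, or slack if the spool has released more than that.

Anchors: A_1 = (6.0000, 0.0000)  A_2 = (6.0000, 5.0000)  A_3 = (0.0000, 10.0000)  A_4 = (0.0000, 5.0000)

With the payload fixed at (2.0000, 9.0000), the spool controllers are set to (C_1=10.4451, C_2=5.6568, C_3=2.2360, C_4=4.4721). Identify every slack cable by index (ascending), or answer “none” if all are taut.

1

i=1: geometric 9.8489 vs commanded 10.4451 ⇒ slack
i=2: geometric 5.6569 vs commanded 5.6568 ⇒ taut
i=3: geometric 2.2361 vs commanded 2.2360 ⇒ taut
i=4: geometric 4.4721 vs commanded 4.4721 ⇒ taut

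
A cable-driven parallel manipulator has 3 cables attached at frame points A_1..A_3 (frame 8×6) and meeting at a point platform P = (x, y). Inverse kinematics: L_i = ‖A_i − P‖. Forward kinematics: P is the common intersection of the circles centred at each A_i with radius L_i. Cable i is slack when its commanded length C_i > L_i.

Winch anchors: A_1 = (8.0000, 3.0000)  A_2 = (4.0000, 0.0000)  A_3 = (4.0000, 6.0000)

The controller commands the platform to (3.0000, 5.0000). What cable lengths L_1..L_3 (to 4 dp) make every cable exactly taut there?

(5.3852, 5.0990, 1.4142)

L_1: Δ = A_1−P = (5.0000, -2.0000) → ‖Δ‖ = √29.0000 = 5.3852
L_2: Δ = A_2−P = (1.0000, -5.0000) → ‖Δ‖ = √26.0000 = 5.0990
L_3: Δ = A_3−P = (1.0000, 1.0000) → ‖Δ‖ = √2.0000 = 1.4142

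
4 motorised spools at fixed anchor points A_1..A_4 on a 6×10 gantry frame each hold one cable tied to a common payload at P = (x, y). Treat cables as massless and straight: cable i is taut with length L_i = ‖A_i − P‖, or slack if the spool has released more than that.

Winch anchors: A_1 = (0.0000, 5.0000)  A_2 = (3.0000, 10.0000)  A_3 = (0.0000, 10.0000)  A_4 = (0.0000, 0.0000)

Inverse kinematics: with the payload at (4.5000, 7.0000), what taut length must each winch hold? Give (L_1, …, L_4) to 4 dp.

(4.9244, 3.3541, 5.4083, 8.3217)

L_1: Δ = A_1−P = (-4.5000, -2.0000) → ‖Δ‖ = √24.2500 = 4.9244
L_2: Δ = A_2−P = (-1.5000, 3.0000) → ‖Δ‖ = √11.2500 = 3.3541
L_3: Δ = A_3−P = (-4.5000, 3.0000) → ‖Δ‖ = √29.2500 = 5.4083
L_4: Δ = A_4−P = (-4.5000, -7.0000) → ‖Δ‖ = √69.2500 = 8.3217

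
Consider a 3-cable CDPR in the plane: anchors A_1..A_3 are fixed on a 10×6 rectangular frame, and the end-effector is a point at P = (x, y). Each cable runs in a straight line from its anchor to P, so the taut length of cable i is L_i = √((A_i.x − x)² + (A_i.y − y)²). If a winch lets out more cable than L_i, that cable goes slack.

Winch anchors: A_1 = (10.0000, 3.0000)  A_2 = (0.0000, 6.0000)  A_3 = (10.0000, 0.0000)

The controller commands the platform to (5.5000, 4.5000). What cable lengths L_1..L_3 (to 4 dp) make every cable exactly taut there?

L_1 = √((10.0000−5.5000)² + (3.0000−4.5000)²) = 4.7434
L_2 = √((0.0000−5.5000)² + (6.0000−4.5000)²) = 5.7009
L_3 = √((10.0000−5.5000)² + (0.0000−4.5000)²) = 6.3640

(4.7434, 5.7009, 6.3640)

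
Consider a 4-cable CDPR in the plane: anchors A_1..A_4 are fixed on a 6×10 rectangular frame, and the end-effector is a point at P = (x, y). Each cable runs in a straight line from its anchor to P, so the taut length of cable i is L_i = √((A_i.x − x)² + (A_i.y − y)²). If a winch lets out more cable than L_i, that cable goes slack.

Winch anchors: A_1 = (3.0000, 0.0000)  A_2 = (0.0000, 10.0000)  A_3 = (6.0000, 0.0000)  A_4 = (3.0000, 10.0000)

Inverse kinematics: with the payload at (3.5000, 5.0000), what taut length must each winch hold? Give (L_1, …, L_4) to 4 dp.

(5.0249, 6.1033, 5.5902, 5.0249)

cable 1: Δx=-0.5000, Δy=-5.0000; L_1 = √(Δx²+Δy²) = 5.0249
cable 2: Δx=-3.5000, Δy=5.0000; L_2 = √(Δx²+Δy²) = 6.1033
cable 3: Δx=2.5000, Δy=-5.0000; L_3 = √(Δx²+Δy²) = 5.5902
cable 4: Δx=-0.5000, Δy=5.0000; L_4 = √(Δx²+Δy²) = 5.0249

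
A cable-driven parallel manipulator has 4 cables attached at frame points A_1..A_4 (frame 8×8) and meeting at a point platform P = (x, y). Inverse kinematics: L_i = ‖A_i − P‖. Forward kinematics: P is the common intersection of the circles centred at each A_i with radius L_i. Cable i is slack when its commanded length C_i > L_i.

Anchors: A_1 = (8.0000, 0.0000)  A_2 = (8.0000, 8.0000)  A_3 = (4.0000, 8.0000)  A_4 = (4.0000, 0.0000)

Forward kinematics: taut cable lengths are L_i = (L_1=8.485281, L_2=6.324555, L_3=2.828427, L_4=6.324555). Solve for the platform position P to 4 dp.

circle eqns → linear via eq_j − eq_1; set k_j = A_j·A_j − L_j²
k_1 = 64.0000+0.0000−72.0000 = -8.0000
0.0000·x − 16.0000·y = k_1−k_2 = -96.0000
8.0000·x − 16.0000·y = k_1−k_3 = -80.0000
8.0000·x + 0.0000·y = k_1−k_4 = 16.0000
solve first two rows → x=2.0000, y=6.0000
check cable 4: ‖A_4−P‖² = 40.0000 ≈ L_4² = 40.0000 ✓

(2.0000, 6.0000)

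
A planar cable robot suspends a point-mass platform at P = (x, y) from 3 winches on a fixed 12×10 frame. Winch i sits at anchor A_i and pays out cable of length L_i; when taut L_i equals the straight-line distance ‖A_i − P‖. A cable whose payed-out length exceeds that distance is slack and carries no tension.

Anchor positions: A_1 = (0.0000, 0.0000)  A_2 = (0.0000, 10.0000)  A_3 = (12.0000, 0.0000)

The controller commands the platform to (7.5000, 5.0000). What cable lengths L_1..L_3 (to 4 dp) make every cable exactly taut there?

(9.0139, 9.0139, 6.7268)

cable 1: Δx=-7.5000, Δy=-5.0000; L_1 = √(Δx²+Δy²) = 9.0139
cable 2: Δx=-7.5000, Δy=5.0000; L_2 = √(Δx²+Δy²) = 9.0139
cable 3: Δx=4.5000, Δy=-5.0000; L_3 = √(Δx²+Δy²) = 6.7268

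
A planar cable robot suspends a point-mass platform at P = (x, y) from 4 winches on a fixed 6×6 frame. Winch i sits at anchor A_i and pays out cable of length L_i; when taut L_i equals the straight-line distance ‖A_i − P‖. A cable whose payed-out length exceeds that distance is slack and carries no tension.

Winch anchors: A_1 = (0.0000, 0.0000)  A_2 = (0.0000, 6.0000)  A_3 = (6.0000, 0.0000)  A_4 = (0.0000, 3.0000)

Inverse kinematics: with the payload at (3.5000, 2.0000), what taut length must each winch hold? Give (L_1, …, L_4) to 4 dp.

(4.0311, 5.3151, 3.2016, 3.6401)

L_1: Δ = A_1−P = (-3.5000, -2.0000) → ‖Δ‖ = √16.2500 = 4.0311
L_2: Δ = A_2−P = (-3.5000, 4.0000) → ‖Δ‖ = √28.2500 = 5.3151
L_3: Δ = A_3−P = (2.5000, -2.0000) → ‖Δ‖ = √10.2500 = 3.2016
L_4: Δ = A_4−P = (-3.5000, 1.0000) → ‖Δ‖ = √13.2500 = 3.6401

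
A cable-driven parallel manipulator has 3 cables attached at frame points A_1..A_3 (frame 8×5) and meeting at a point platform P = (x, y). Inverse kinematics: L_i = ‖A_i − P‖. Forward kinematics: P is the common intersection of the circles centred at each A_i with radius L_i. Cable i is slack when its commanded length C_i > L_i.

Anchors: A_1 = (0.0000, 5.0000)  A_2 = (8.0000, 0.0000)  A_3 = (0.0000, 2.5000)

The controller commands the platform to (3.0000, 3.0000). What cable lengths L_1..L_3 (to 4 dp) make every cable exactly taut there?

L_1: Δ = A_1−P = (-3.0000, 2.0000) → ‖Δ‖ = √13.0000 = 3.6056
L_2: Δ = A_2−P = (5.0000, -3.0000) → ‖Δ‖ = √34.0000 = 5.8310
L_3: Δ = A_3−P = (-3.0000, -0.5000) → ‖Δ‖ = √9.2500 = 3.0414

(3.6056, 5.8310, 3.0414)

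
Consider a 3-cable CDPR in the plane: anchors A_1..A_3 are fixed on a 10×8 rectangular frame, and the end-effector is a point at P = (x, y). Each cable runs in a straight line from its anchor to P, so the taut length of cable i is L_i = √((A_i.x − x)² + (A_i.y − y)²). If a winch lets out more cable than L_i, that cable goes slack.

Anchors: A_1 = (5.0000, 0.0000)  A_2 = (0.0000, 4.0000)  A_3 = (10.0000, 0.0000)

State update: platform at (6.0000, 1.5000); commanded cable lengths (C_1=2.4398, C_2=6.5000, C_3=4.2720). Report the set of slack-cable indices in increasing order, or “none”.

cable 1: L_1 = ‖A_1−P‖ = 1.8028;  C_1 = 2.4398 → slack
cable 2: L_2 = ‖A_2−P‖ = 6.5000;  C_2 = 6.5000 → taut
cable 3: L_3 = ‖A_3−P‖ = 4.2720;  C_3 = 4.2720 → taut

1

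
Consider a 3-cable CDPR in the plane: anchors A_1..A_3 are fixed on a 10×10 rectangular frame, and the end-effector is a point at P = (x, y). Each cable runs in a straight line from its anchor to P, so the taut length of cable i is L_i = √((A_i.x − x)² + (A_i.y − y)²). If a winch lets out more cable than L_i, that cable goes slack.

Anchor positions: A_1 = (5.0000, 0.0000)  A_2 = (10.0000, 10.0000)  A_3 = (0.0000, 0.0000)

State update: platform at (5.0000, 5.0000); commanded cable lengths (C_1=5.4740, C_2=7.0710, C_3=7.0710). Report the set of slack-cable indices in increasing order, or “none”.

i=1: geometric 5.0000 vs commanded 5.4740 ⇒ slack
i=2: geometric 7.0711 vs commanded 7.0710 ⇒ taut
i=3: geometric 7.0711 vs commanded 7.0710 ⇒ taut

1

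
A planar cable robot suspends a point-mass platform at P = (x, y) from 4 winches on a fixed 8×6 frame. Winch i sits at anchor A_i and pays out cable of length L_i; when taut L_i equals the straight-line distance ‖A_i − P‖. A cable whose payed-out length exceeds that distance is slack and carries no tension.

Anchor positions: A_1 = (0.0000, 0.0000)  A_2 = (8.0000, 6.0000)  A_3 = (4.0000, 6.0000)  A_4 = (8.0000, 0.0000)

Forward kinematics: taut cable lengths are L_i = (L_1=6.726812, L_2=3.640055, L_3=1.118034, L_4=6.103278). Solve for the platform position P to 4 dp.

(4.5000, 5.0000)

each cable: (A_i−P)·(A_i−P) = L_i²; let k_i = ‖A_i‖²−L_i²
k_1 = 0.0000+0.0000−45.2500 = -45.2500
row 1: -16.0000x − 12.0000y = -132.0000  (k_2=86.7500)
row 2: -8.0000x − 12.0000y = -96.0000  (k_3=50.7500)
row 3: -16.0000x + 0.0000y = -72.0000  (k_4=26.7500)
Cramer on rows 1–2 → x = 4.5000, y = 5.0000
check cable 4: ‖A_4−P‖² = 37.2500 ≈ L_4² = 37.2500 ✓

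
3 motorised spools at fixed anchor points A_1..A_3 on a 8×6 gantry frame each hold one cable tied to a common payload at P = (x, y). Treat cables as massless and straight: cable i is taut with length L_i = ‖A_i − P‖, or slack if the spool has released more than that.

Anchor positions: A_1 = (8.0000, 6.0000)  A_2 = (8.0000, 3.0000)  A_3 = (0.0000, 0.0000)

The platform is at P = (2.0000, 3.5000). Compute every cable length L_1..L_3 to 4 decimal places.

L_1 = √((8.0000−2.0000)² + (6.0000−3.5000)²) = 6.5000
L_2 = √((8.0000−2.0000)² + (3.0000−3.5000)²) = 6.0208
L_3 = √((0.0000−2.0000)² + (0.0000−3.5000)²) = 4.0311

(6.5000, 6.0208, 4.0311)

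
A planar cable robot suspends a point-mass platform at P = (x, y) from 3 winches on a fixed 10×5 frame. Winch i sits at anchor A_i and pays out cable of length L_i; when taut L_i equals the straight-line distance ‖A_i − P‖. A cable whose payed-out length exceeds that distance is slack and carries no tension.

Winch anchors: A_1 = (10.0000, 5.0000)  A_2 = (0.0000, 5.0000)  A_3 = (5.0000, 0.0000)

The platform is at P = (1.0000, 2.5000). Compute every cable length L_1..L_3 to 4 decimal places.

L_1: Δ = A_1−P = (9.0000, 2.5000) → ‖Δ‖ = √87.2500 = 9.3408
L_2: Δ = A_2−P = (-1.0000, 2.5000) → ‖Δ‖ = √7.2500 = 2.6926
L_3: Δ = A_3−P = (4.0000, -2.5000) → ‖Δ‖ = √22.2500 = 4.7170

(9.3408, 2.6926, 4.7170)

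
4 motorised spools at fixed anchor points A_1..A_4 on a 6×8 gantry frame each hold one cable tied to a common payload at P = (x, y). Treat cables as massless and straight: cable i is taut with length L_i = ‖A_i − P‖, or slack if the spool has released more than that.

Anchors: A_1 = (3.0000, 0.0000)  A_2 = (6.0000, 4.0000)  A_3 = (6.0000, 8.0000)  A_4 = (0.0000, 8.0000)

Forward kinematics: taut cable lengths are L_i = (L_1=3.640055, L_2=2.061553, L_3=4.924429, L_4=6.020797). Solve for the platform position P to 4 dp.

circle eqns → linear via eq_j − eq_1; set k_j = A_j·A_j − L_j²
k_1 = 9.0000+0.0000−13.2500 = -4.2500
-6.0000·x − 8.0000·y = k_1−k_2 = -52.0000
-6.0000·x − 16.0000·y = k_1−k_3 = -80.0000
6.0000·x − 16.0000·y = k_1−k_4 = -32.0000
solve first two rows → x=4.0000, y=3.5000
check cable 4: ‖A_4−P‖² = 36.2500 ≈ L_4² = 36.2500 ✓

(4.0000, 3.5000)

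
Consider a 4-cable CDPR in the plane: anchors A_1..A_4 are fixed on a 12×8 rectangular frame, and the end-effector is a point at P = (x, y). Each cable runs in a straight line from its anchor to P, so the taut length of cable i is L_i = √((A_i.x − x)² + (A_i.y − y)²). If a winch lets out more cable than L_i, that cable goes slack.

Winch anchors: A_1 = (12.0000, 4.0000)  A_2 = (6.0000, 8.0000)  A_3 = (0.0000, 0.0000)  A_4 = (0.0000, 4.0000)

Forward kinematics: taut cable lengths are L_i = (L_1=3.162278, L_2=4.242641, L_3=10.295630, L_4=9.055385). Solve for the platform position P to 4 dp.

(9.0000, 5.0000)

each cable: (A_i−P)·(A_i−P) = L_i²; let k_i = ‖A_i‖²−L_i²
k_1 = 144.0000+16.0000−10.0000 = 150.0000
row 1: 12.0000x − 8.0000y = 68.0000  (k_2=82.0000)
row 2: 24.0000x + 8.0000y = 256.0000  (k_3=-106.0000)
row 3: 24.0000x + 0.0000y = 216.0000  (k_4=-66.0000)
Cramer on rows 1–2 → x = 9.0000, y = 5.0000
check cable 4: ‖A_4−P‖² = 82.0000 ≈ L_4² = 82.0000 ✓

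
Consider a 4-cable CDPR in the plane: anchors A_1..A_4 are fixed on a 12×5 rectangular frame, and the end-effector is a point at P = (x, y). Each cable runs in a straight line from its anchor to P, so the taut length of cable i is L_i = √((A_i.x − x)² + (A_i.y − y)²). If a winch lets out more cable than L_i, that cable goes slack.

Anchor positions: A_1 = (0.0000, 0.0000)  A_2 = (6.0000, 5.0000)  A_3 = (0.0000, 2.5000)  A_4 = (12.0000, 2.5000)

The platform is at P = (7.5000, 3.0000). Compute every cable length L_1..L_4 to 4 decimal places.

(8.0777, 2.5000, 7.5166, 4.5277)

L_1: Δ = A_1−P = (-7.5000, -3.0000) → ‖Δ‖ = √65.2500 = 8.0777
L_2: Δ = A_2−P = (-1.5000, 2.0000) → ‖Δ‖ = √6.2500 = 2.5000
L_3: Δ = A_3−P = (-7.5000, -0.5000) → ‖Δ‖ = √56.5000 = 7.5166
L_4: Δ = A_4−P = (4.5000, -0.5000) → ‖Δ‖ = √20.5000 = 4.5277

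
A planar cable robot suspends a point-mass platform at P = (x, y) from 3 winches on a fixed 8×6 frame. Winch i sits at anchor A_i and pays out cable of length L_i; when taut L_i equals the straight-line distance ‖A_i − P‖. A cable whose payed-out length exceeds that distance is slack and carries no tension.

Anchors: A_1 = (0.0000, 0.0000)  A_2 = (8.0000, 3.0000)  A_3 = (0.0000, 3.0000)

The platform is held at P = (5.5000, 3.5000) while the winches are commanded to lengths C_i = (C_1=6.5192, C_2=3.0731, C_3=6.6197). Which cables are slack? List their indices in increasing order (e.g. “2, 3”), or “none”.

2, 3

cable 1: √((-5.5000)²+(-3.5000)²)=6.5192, C_1=6.5192: taut
cable 2: √((2.5000)²+(-0.5000)²)=2.5495, C_2=3.0731: slack
cable 3: √((-5.5000)²+(-0.5000)²)=5.5227, C_3=6.6197: slack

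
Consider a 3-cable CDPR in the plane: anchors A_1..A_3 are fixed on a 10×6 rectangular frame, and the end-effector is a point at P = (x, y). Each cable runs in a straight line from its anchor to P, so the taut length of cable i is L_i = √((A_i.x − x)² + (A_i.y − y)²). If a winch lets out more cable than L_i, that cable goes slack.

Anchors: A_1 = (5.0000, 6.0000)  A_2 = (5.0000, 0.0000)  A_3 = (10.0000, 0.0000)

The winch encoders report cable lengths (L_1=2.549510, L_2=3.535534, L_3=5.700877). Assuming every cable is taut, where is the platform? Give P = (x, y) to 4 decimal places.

(5.5000, 3.5000)

each cable: (A_i−P)·(A_i−P) = L_i²; let k_i = ‖A_i‖²−L_i²
k_1 = 25.0000+36.0000−6.5000 = 54.5000
row 1: 0.0000x + 12.0000y = 42.0000  (k_2=12.5000)
row 2: -10.0000x + 12.0000y = -13.0000  (k_3=67.5000)
Cramer on rows 1–2 → x = 5.5000, y = 3.5000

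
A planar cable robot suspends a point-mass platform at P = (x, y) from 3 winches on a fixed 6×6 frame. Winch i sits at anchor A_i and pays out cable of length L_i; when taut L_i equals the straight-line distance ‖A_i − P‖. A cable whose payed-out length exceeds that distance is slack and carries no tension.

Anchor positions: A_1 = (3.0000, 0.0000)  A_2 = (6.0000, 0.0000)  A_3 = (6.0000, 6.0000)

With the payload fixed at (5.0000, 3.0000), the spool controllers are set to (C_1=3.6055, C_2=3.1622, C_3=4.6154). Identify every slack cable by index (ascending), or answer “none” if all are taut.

3

cable 1: L_1 = ‖A_1−P‖ = 3.6056;  C_1 = 3.6055 → taut
cable 2: L_2 = ‖A_2−P‖ = 3.1623;  C_2 = 3.1622 → taut
cable 3: L_3 = ‖A_3−P‖ = 3.1623;  C_3 = 4.6154 → slack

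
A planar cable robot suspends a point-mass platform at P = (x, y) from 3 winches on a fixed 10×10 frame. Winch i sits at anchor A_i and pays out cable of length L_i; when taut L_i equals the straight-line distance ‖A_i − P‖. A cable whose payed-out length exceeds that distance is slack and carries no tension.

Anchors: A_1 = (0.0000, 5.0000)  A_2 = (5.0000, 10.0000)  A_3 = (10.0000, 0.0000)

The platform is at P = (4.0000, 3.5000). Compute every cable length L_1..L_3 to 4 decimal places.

(4.2720, 6.5765, 6.9462)

L_1 = √((0.0000−4.0000)² + (5.0000−3.5000)²) = 4.2720
L_2 = √((5.0000−4.0000)² + (10.0000−3.5000)²) = 6.5765
L_3 = √((10.0000−4.0000)² + (0.0000−3.5000)²) = 6.9462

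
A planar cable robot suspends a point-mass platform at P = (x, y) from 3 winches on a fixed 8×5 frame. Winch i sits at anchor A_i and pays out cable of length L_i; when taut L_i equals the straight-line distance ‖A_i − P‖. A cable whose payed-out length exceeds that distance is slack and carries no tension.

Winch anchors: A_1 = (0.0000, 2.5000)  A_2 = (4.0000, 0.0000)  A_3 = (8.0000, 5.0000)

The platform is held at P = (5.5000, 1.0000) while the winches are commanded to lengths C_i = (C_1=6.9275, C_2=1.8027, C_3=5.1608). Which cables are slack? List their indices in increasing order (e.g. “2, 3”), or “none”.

cable 1: L_1 = ‖A_1−P‖ = 5.7009;  C_1 = 6.9275 → slack
cable 2: L_2 = ‖A_2−P‖ = 1.8028;  C_2 = 1.8027 → taut
cable 3: L_3 = ‖A_3−P‖ = 4.7170;  C_3 = 5.1608 → slack

1, 3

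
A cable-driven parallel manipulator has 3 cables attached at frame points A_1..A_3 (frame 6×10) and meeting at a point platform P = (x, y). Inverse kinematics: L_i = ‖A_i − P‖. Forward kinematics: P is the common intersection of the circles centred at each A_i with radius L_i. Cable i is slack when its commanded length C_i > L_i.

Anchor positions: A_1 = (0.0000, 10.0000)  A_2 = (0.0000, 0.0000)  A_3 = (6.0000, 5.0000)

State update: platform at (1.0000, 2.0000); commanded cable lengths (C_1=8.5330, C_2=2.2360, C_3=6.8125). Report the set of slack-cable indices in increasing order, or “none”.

cable 1: L_1 = ‖A_1−P‖ = 8.0623;  C_1 = 8.5330 → slack
cable 2: L_2 = ‖A_2−P‖ = 2.2361;  C_2 = 2.2360 → taut
cable 3: L_3 = ‖A_3−P‖ = 5.8310;  C_3 = 6.8125 → slack

1, 3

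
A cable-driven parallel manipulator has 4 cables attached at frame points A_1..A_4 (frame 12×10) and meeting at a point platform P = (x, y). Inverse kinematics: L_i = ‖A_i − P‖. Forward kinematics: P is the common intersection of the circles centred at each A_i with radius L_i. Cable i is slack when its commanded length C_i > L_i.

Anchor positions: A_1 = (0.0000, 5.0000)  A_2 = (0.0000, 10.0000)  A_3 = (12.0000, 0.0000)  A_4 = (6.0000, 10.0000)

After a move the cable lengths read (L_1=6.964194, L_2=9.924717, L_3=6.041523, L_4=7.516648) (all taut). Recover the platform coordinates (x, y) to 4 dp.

(6.5000, 2.5000)

expand ‖A_i−P‖²=L_i² and subtract eq 1 (k_i ≔ ‖A_i‖²−L_i²)
k_1 = 0.0000+25.0000−48.5000 = -23.5000
eq1−eq2 → [0.0000  -10.0000]·P = -25.0000
eq1−eq3 → [-24.0000  10.0000]·P = -131.0000
eq1−eq4 → [-12.0000  -10.0000]·P = -103.0000
2×2 solve → P = (6.5000, 2.5000)
check cable 4: ‖A_4−P‖² = 56.5000 ≈ L_4² = 56.5000 ✓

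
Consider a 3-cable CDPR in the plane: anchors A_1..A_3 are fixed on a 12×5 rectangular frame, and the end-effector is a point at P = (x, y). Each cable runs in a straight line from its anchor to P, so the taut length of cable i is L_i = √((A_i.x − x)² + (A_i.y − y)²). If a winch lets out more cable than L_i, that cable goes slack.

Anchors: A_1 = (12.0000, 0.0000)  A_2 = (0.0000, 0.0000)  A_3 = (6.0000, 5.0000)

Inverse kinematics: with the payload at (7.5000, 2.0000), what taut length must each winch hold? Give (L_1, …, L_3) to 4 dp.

(4.9244, 7.7621, 3.3541)

L_1: Δ = A_1−P = (4.5000, -2.0000) → ‖Δ‖ = √24.2500 = 4.9244
L_2: Δ = A_2−P = (-7.5000, -2.0000) → ‖Δ‖ = √60.2500 = 7.7621
L_3: Δ = A_3−P = (-1.5000, 3.0000) → ‖Δ‖ = √11.2500 = 3.3541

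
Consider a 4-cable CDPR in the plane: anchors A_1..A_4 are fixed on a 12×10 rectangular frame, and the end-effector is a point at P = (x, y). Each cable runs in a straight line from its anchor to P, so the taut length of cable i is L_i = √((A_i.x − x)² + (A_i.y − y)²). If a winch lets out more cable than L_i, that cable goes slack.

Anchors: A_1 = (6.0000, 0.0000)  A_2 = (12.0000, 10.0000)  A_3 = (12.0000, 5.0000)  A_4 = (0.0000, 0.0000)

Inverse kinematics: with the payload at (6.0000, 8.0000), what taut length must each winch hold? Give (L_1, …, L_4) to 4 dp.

L_1: Δ = A_1−P = (0.0000, -8.0000) → ‖Δ‖ = √64.0000 = 8.0000
L_2: Δ = A_2−P = (6.0000, 2.0000) → ‖Δ‖ = √40.0000 = 6.3246
L_3: Δ = A_3−P = (6.0000, -3.0000) → ‖Δ‖ = √45.0000 = 6.7082
L_4: Δ = A_4−P = (-6.0000, -8.0000) → ‖Δ‖ = √100.0000 = 10.0000

(8.0000, 6.3246, 6.7082, 10.0000)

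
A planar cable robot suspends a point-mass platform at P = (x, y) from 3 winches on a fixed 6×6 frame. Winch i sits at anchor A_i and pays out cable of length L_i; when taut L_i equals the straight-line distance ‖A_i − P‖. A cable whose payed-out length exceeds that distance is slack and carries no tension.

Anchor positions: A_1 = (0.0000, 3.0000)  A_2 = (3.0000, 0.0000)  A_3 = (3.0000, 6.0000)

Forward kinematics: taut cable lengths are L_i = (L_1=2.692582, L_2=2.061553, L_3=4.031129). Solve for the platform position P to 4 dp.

expand ‖A_i−P‖²=L_i² and subtract eq 1 (k_i ≔ ‖A_i‖²−L_i²)
k_1 = 0.0000+9.0000−7.2500 = 1.7500
eq1−eq2 → [-6.0000  6.0000]·P = -3.0000
eq1−eq3 → [-6.0000  -6.0000]·P = -27.0000
2×2 solve → P = (2.5000, 2.0000)

(2.5000, 2.0000)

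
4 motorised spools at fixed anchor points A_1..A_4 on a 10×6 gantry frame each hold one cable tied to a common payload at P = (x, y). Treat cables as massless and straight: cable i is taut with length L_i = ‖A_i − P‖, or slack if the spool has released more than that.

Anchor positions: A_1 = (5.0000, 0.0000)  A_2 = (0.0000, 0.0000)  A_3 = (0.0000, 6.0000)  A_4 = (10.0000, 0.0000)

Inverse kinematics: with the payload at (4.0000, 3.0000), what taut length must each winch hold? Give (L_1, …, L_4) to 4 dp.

(3.1623, 5.0000, 5.0000, 6.7082)

L_1 = √((5.0000−4.0000)² + (0.0000−3.0000)²) = 3.1623
L_2 = √((0.0000−4.0000)² + (0.0000−3.0000)²) = 5.0000
L_3 = √((0.0000−4.0000)² + (6.0000−3.0000)²) = 5.0000
L_4 = √((10.0000−4.0000)² + (0.0000−3.0000)²) = 6.7082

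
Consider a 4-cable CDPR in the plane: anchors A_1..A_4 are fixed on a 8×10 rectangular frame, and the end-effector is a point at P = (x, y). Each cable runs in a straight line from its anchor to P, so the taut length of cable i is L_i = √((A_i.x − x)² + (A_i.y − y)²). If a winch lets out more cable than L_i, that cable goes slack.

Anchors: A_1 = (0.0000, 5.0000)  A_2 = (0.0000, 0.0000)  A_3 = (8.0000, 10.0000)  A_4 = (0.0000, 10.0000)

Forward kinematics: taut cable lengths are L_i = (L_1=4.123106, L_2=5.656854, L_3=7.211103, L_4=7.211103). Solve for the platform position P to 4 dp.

(4.0000, 4.0000)

each cable: (A_i−P)·(A_i−P) = L_i²; let k_i = ‖A_i‖²−L_i²
k_1 = 0.0000+25.0000−17.0000 = 8.0000
row 1: 0.0000x + 10.0000y = 40.0000  (k_2=-32.0000)
row 2: -16.0000x − 10.0000y = -104.0000  (k_3=112.0000)
row 3: 0.0000x − 10.0000y = -40.0000  (k_4=48.0000)
Cramer on rows 1–2 → x = 4.0000, y = 4.0000
check cable 4: ‖A_4−P‖² = 52.0000 ≈ L_4² = 52.0000 ✓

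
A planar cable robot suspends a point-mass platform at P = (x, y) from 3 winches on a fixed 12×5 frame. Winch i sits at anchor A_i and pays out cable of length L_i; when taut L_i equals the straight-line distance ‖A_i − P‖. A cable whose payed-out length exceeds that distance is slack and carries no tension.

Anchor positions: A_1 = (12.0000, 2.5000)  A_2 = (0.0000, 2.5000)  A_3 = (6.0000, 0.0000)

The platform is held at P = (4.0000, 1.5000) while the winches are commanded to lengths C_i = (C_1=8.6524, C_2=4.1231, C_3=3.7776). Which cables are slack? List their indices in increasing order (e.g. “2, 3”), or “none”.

cable 1: √((8.0000)²+(1.0000)²)=8.0623, C_1=8.6524: slack
cable 2: √((-4.0000)²+(1.0000)²)=4.1231, C_2=4.1231: taut
cable 3: √((2.0000)²+(-1.5000)²)=2.5000, C_3=3.7776: slack

1, 3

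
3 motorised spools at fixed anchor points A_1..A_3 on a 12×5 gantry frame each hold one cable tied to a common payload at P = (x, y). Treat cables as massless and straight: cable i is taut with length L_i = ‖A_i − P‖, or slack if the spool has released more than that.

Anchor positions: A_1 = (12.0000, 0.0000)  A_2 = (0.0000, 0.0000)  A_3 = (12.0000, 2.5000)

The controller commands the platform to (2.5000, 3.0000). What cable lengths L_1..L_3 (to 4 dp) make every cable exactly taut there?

(9.9624, 3.9051, 9.5131)

L_1 = √((12.0000−2.5000)² + (0.0000−3.0000)²) = 9.9624
L_2 = √((0.0000−2.5000)² + (0.0000−3.0000)²) = 3.9051
L_3 = √((12.0000−2.5000)² + (2.5000−3.0000)²) = 9.5131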